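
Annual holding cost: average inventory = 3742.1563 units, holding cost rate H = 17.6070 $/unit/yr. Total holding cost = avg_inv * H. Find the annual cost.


Cost = 3742.1563 * 17.6070 = 65888.1460

65888.1460 $/yr


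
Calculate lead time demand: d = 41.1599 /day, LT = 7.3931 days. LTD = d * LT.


LTD = 41.1599 * 7.3931 = 304.2993

304.2993 units


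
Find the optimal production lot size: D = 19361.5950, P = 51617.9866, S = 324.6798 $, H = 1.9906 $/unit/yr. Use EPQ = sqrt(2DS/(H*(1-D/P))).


1 - D/P = 1 - 0.3751 = 0.6249
H*(1-D/P) = 1.2439
2DS = 12572637.5846
EPQ = sqrt(10107125.8824) = 3179.1706

3179.1706 units


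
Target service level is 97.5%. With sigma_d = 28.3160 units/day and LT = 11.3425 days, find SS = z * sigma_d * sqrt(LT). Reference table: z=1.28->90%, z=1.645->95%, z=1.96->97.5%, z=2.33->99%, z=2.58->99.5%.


From the table, SL = 97.5% corresponds to z = 1.96
sqrt(LT) = sqrt(11.3425) = 3.3679
SS = 1.96 * 28.3160 * 3.3679 = 186.9142

186.9142 units


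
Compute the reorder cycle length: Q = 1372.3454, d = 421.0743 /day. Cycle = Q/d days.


Cycle = 1372.3454 / 421.0743 = 3.2592

3.2592 days


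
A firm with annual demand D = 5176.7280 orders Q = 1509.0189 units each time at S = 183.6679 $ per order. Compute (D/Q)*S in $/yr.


Number of orders = D/Q = 3.4305
Cost = 3.4305 * 183.6679 = 630.0774

630.0774 $/yr


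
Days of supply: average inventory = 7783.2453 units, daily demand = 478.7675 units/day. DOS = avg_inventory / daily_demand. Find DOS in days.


DOS = 7783.2453 / 478.7675 = 16.2568

16.2568 days


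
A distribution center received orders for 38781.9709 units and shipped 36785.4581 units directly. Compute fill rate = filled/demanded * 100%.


FR = 36785.4581 / 38781.9709 * 100 = 94.8520

94.8520%


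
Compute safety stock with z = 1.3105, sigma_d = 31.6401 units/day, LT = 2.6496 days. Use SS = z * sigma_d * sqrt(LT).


sqrt(LT) = sqrt(2.6496) = 1.6278
SS = 1.3105 * 31.6401 * 1.6278 = 67.4940

67.4940 units


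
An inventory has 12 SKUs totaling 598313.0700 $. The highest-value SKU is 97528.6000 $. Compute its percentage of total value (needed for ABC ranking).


Top item = 97528.6000
Total = 598313.0700
Percentage = 97528.6000 / 598313.0700 * 100 = 16.3006

16.3006%


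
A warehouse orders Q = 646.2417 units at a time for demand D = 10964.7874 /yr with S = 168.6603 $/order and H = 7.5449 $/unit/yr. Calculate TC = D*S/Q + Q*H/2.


Ordering cost = D*S/Q = 2861.6605
Holding cost = Q*H/2 = 2437.9145
TC = 2861.6605 + 2437.9145 = 5299.5750

5299.5750 $/yr


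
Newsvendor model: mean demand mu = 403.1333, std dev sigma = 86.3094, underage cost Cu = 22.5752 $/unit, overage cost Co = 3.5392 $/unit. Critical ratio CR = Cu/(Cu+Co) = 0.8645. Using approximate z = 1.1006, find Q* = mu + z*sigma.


CR = Cu/(Cu+Co) = 22.5752/(22.5752+3.5392) = 0.8645
z = 1.1006
Q* = 403.1333 + 1.1006 * 86.3094 = 498.1254

498.1254 units


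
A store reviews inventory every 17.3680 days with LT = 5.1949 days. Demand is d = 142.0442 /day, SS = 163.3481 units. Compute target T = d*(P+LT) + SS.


P + LT = 22.5629
d*(P+LT) = 142.0442 * 22.5629 = 3204.9291
T = 3204.9291 + 163.3481 = 3368.2772

3368.2772 units


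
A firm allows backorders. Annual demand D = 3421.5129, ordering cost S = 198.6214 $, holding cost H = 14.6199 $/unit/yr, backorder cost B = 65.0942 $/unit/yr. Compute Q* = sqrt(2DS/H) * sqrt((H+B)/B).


sqrt(2DS/H) = 304.9053
sqrt((H+B)/B) = 1.1066
Q* = 304.9053 * 1.1066 = 337.4126

337.4126 units


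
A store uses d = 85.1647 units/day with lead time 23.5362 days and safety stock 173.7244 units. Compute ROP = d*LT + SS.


d*LT = 85.1647 * 23.5362 = 2004.4534
ROP = 2004.4534 + 173.7244 = 2178.1778

2178.1778 units


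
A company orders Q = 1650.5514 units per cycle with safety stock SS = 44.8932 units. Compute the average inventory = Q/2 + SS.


Q/2 = 825.2757
Avg = 825.2757 + 44.8932 = 870.1689

870.1689 units


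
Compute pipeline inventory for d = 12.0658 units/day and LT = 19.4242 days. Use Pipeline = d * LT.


Pipeline = 12.0658 * 19.4242 = 234.3685

234.3685 units


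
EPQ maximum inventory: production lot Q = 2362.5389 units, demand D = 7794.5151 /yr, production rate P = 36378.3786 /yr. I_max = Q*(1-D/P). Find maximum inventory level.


D/P = 0.2143
1 - D/P = 0.7857
I_max = 2362.5389 * 0.7857 = 1856.3359

1856.3359 units


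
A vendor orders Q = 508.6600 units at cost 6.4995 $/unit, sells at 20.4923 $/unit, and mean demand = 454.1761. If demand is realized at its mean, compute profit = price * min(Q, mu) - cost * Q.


Sales at mu = min(508.6600, 454.1761) = 454.1761
Revenue = 20.4923 * 454.1761 = 9307.1129
Total cost = 6.4995 * 508.6600 = 3306.0357
Profit = 9307.1129 - 3306.0357 = 6001.0772

6001.0772 $


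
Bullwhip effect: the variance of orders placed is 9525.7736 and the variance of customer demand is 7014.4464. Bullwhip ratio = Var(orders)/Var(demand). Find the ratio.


BW = 9525.7736 / 7014.4464 = 1.3580

1.3580


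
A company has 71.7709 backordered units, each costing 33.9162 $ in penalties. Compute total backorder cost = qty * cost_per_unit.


Total = 71.7709 * 33.9162 = 2434.1962

2434.1962 $


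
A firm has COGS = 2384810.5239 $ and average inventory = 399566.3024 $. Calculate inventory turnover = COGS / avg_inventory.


Turnover = 2384810.5239 / 399566.3024 = 5.9685

5.9685


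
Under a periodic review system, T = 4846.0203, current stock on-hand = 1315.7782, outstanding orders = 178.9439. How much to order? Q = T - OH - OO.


Inventory position = OH + OO = 1315.7782 + 178.9439 = 1494.7221
Q = 4846.0203 - 1494.7221 = 3351.2982

3351.2982 units


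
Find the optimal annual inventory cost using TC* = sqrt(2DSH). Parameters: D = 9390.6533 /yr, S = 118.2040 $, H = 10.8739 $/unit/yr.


2*D*S*H = 24140335.9950
TC* = sqrt(24140335.9950) = 4913.2816

4913.2816 $/yr


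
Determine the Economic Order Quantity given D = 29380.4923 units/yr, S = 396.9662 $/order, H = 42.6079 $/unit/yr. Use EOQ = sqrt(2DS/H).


2*D*S = 2 * 29380.4923 * 396.9662 = 23326124.7649
2*D*S/H = 547460.0899
EOQ = sqrt(547460.0899) = 739.9055

739.9055 units


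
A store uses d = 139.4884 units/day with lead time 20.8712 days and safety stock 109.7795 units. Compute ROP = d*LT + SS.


d*LT = 139.4884 * 20.8712 = 2911.2903
ROP = 2911.2903 + 109.7795 = 3021.0698

3021.0698 units


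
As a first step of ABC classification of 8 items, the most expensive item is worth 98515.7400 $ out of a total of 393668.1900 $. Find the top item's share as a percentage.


Top item = 98515.7400
Total = 393668.1900
Percentage = 98515.7400 / 393668.1900 * 100 = 25.0251

25.0251%


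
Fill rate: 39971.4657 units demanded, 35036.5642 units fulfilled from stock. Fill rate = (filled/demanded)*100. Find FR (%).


FR = 35036.5642 / 39971.4657 * 100 = 87.6539

87.6539%


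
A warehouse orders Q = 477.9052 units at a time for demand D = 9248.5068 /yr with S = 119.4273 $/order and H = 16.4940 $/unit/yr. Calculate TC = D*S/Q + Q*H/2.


Ordering cost = D*S/Q = 2311.1784
Holding cost = Q*H/2 = 3941.2842
TC = 2311.1784 + 3941.2842 = 6252.4626

6252.4626 $/yr


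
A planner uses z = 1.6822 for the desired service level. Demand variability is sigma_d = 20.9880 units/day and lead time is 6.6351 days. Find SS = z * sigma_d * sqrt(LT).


sqrt(LT) = sqrt(6.6351) = 2.5759
SS = 1.6822 * 20.9880 * 2.5759 = 90.9437

90.9437 units


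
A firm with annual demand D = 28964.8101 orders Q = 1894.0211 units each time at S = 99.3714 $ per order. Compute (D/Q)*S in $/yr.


Number of orders = D/Q = 15.2928
Cost = 15.2928 * 99.3714 = 1519.6630

1519.6630 $/yr


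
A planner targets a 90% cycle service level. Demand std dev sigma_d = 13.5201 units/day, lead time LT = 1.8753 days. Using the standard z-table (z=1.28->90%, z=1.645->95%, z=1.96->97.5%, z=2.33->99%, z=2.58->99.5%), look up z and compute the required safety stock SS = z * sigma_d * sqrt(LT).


From the table, SL = 90% corresponds to z = 1.28
sqrt(LT) = sqrt(1.8753) = 1.3694
SS = 1.28 * 13.5201 * 1.3694 = 23.6987

23.6987 units


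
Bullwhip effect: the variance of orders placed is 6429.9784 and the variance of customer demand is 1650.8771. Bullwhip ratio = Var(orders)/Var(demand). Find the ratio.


BW = 6429.9784 / 1650.8771 = 3.8949

3.8949


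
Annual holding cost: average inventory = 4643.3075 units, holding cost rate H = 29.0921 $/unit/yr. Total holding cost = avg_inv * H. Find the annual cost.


Cost = 4643.3075 * 29.0921 = 135083.5661

135083.5661 $/yr


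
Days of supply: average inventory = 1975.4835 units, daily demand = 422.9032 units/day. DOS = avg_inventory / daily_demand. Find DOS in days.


DOS = 1975.4835 / 422.9032 = 4.6712

4.6712 days


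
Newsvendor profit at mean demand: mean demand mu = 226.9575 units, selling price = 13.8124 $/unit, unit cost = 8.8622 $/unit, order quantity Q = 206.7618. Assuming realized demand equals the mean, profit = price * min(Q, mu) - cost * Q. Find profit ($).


Sales at mu = min(206.7618, 226.9575) = 206.7618
Revenue = 13.8124 * 206.7618 = 2855.8767
Total cost = 8.8622 * 206.7618 = 1832.3644
Profit = 2855.8767 - 1832.3644 = 1023.5123

1023.5123 $


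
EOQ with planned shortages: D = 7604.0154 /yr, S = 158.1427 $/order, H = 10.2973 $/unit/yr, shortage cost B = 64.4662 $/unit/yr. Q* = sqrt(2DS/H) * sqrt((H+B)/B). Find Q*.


sqrt(2DS/H) = 483.2806
sqrt((H+B)/B) = 1.0769
Q* = 483.2806 * 1.0769 = 520.4490

520.4490 units


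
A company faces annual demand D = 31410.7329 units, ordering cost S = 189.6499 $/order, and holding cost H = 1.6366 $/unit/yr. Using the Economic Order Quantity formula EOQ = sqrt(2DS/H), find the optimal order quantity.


2*D*S = 2 * 31410.7329 * 189.6499 = 11914084.7068
2*D*S/H = 7279778.0196
EOQ = sqrt(7279778.0196) = 2698.1064

2698.1064 units


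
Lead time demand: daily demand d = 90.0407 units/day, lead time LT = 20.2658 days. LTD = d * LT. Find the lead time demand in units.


LTD = 90.0407 * 20.2658 = 1824.7468

1824.7468 units


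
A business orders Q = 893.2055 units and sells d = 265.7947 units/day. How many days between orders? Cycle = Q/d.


Cycle = 893.2055 / 265.7947 = 3.3605

3.3605 days


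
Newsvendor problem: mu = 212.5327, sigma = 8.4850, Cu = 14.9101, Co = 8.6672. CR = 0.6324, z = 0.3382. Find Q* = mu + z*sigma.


CR = Cu/(Cu+Co) = 14.9101/(14.9101+8.6672) = 0.6324
z = 0.3382
Q* = 212.5327 + 0.3382 * 8.4850 = 215.4023

215.4023 units


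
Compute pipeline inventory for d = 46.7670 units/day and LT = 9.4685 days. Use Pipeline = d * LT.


Pipeline = 46.7670 * 9.4685 = 442.8133

442.8133 units


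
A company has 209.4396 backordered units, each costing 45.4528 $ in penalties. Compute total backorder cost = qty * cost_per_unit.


Total = 209.4396 * 45.4528 = 9519.6163

9519.6163 $


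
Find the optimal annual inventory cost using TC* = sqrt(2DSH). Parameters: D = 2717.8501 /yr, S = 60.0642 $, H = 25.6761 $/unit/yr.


2*D*S*H = 8383015.1531
TC* = sqrt(8383015.1531) = 2895.3437

2895.3437 $/yr


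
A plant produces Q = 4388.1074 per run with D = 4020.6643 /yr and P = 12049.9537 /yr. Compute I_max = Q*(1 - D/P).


D/P = 0.3337
1 - D/P = 0.6663
I_max = 4388.1074 * 0.6663 = 2923.9435

2923.9435 units


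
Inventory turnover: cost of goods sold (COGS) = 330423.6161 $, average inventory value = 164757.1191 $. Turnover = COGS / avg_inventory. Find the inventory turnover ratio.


Turnover = 330423.6161 / 164757.1191 = 2.0055

2.0055


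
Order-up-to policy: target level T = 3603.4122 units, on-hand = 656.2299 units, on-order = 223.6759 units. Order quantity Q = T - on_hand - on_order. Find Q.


Inventory position = OH + OO = 656.2299 + 223.6759 = 879.9058
Q = 3603.4122 - 879.9058 = 2723.5064

2723.5064 units


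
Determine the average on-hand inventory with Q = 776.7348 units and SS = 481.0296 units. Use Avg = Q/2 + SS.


Q/2 = 388.3674
Avg = 388.3674 + 481.0296 = 869.3970

869.3970 units


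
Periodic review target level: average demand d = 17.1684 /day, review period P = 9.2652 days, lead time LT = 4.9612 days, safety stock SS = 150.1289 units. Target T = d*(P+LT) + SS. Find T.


P + LT = 14.2264
d*(P+LT) = 17.1684 * 14.2264 = 244.2445
T = 244.2445 + 150.1289 = 394.3734

394.3734 units


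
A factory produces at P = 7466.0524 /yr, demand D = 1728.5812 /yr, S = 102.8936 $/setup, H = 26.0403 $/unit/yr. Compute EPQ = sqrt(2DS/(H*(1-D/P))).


1 - D/P = 1 - 0.2315 = 0.7685
H*(1-D/P) = 20.0113
2DS = 355719.8851
EPQ = sqrt(17775.9441) = 133.3265

133.3265 units


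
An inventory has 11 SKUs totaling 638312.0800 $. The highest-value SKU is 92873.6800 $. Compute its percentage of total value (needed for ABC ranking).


Top item = 92873.6800
Total = 638312.0800
Percentage = 92873.6800 / 638312.0800 * 100 = 14.5499

14.5499%


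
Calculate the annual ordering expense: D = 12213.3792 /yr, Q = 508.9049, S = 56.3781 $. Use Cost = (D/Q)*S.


Number of orders = D/Q = 23.9993
Cost = 23.9993 * 56.3781 = 1353.0369

1353.0369 $/yr


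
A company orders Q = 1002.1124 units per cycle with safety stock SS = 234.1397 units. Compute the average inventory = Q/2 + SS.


Q/2 = 501.0562
Avg = 501.0562 + 234.1397 = 735.1959

735.1959 units


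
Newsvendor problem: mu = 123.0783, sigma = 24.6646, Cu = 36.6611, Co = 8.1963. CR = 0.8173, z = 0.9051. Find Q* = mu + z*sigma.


CR = Cu/(Cu+Co) = 36.6611/(36.6611+8.1963) = 0.8173
z = 0.9051
Q* = 123.0783 + 0.9051 * 24.6646 = 145.4022

145.4022 units


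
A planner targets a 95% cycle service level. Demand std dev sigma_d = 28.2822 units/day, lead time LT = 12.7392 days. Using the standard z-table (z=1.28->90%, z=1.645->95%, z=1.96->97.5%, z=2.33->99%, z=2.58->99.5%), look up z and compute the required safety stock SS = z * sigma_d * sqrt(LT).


From the table, SL = 95% corresponds to z = 1.645
sqrt(LT) = sqrt(12.7392) = 3.5692
SS = 1.645 * 28.2822 * 3.5692 = 166.0543

166.0543 units


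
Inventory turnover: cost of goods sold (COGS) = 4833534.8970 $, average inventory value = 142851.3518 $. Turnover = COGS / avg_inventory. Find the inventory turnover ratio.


Turnover = 4833534.8970 / 142851.3518 = 33.8361

33.8361


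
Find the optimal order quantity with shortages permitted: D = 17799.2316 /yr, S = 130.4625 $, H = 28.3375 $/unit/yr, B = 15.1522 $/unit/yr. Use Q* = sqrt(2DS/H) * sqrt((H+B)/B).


sqrt(2DS/H) = 404.8347
sqrt((H+B)/B) = 1.6942
Q* = 404.8347 * 1.6942 = 685.8562

685.8562 units


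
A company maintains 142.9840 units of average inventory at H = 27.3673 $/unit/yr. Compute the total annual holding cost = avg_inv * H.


Cost = 142.9840 * 27.3673 = 3913.0860

3913.0860 $/yr


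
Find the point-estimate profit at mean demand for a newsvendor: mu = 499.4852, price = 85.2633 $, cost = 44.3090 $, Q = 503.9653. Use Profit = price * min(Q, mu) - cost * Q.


Sales at mu = min(503.9653, 499.4852) = 499.4852
Revenue = 85.2633 * 499.4852 = 42587.7565
Total cost = 44.3090 * 503.9653 = 22330.1985
Profit = 42587.7565 - 22330.1985 = 20257.5580

20257.5580 $


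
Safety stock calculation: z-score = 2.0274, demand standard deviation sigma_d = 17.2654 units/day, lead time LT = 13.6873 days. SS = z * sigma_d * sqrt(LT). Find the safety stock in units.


sqrt(LT) = sqrt(13.6873) = 3.6996
SS = 2.0274 * 17.2654 * 3.6996 = 129.5016

129.5016 units


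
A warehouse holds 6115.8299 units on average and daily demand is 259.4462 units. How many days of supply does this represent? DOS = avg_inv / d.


DOS = 6115.8299 / 259.4462 = 23.5726

23.5726 days


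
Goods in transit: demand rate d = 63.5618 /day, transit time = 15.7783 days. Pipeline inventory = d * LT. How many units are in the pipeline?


Pipeline = 63.5618 * 15.7783 = 1002.8971

1002.8971 units


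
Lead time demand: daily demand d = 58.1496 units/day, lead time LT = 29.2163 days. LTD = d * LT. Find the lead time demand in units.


LTD = 58.1496 * 29.2163 = 1698.9162

1698.9162 units


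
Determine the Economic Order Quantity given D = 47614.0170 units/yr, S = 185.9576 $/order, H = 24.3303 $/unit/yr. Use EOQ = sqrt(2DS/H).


2*D*S = 2 * 47614.0170 * 185.9576 = 17708376.6554
2*D*S/H = 727832.2362
EOQ = sqrt(727832.2362) = 853.1308

853.1308 units


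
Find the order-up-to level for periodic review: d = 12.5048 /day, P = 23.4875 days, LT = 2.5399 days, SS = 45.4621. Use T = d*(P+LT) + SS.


P + LT = 26.0274
d*(P+LT) = 12.5048 * 26.0274 = 325.4674
T = 325.4674 + 45.4621 = 370.9295

370.9295 units


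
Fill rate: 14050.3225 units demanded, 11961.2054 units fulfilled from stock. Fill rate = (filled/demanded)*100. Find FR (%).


FR = 11961.2054 / 14050.3225 * 100 = 85.1312

85.1312%


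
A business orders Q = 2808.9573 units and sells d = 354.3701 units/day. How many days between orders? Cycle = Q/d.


Cycle = 2808.9573 / 354.3701 = 7.9266

7.9266 days


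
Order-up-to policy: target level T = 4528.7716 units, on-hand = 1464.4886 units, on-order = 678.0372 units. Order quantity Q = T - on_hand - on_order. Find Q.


Inventory position = OH + OO = 1464.4886 + 678.0372 = 2142.5258
Q = 4528.7716 - 2142.5258 = 2386.2458

2386.2458 units


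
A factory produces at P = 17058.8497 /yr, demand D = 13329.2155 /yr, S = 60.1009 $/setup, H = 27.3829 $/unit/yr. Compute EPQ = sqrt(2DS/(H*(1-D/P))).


1 - D/P = 1 - 0.7814 = 0.2186
H*(1-D/P) = 5.9868
2DS = 1602195.6957
EPQ = sqrt(267620.6520) = 517.3206

517.3206 units


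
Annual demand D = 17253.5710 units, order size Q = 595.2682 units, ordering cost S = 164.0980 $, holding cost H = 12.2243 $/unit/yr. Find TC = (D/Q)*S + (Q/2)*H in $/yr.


Ordering cost = D*S/Q = 4756.3040
Holding cost = Q*H/2 = 3638.3685
TC = 4756.3040 + 3638.3685 = 8394.6725

8394.6725 $/yr


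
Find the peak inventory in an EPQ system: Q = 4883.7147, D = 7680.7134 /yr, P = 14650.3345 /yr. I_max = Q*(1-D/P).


D/P = 0.5243
1 - D/P = 0.4757
I_max = 4883.7147 * 0.4757 = 2323.3354

2323.3354 units


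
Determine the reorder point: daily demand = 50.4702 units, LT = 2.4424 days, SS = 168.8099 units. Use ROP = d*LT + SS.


d*LT = 50.4702 * 2.4424 = 123.2684
ROP = 123.2684 + 168.8099 = 292.0783

292.0783 units


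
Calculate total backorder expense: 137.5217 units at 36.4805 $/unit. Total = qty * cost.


Total = 137.5217 * 36.4805 = 5016.8604

5016.8604 $


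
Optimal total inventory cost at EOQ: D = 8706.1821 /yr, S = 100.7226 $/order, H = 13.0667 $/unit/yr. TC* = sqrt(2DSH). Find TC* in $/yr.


2*D*S*H = 22916621.4271
TC* = sqrt(22916621.4271) = 4787.1308

4787.1308 $/yr


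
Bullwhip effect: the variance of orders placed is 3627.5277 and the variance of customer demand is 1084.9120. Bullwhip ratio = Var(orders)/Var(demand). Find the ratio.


BW = 3627.5277 / 1084.9120 = 3.3436

3.3436


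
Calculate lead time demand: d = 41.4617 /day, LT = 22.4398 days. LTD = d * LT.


LTD = 41.4617 * 22.4398 = 930.3923

930.3923 units


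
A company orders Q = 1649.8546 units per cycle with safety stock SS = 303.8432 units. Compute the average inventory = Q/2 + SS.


Q/2 = 824.9273
Avg = 824.9273 + 303.8432 = 1128.7705

1128.7705 units


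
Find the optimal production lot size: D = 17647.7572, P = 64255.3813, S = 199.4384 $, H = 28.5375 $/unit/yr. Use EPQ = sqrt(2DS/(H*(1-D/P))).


1 - D/P = 1 - 0.2747 = 0.7253
H*(1-D/P) = 20.6997
2DS = 7039280.9191
EPQ = sqrt(340067.3311) = 583.1529

583.1529 units


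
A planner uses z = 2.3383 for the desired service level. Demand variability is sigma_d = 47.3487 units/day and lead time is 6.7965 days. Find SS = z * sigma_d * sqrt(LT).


sqrt(LT) = sqrt(6.7965) = 2.6070
SS = 2.3383 * 47.3487 * 2.6070 = 288.6363

288.6363 units


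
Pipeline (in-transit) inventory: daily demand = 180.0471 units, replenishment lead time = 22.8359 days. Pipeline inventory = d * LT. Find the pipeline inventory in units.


Pipeline = 180.0471 * 22.8359 = 4111.5376

4111.5376 units


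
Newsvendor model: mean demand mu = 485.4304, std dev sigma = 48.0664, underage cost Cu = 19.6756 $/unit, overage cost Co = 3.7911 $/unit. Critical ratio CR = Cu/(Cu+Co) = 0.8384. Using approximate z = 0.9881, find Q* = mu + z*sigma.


CR = Cu/(Cu+Co) = 19.6756/(19.6756+3.7911) = 0.8384
z = 0.9881
Q* = 485.4304 + 0.9881 * 48.0664 = 532.9248

532.9248 units


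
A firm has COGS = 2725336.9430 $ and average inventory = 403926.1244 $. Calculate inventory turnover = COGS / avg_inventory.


Turnover = 2725336.9430 / 403926.1244 = 6.7471

6.7471


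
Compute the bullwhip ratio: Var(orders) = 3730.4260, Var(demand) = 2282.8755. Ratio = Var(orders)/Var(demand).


BW = 3730.4260 / 2282.8755 = 1.6341

1.6341


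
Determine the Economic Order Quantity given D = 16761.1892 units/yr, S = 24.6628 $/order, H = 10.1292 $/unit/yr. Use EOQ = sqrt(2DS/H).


2*D*S = 2 * 16761.1892 * 24.6628 = 826755.7140
2*D*S/H = 81621.0277
EOQ = sqrt(81621.0277) = 285.6939

285.6939 units


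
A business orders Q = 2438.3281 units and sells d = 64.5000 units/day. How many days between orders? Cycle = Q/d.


Cycle = 2438.3281 / 64.5000 = 37.8035

37.8035 days


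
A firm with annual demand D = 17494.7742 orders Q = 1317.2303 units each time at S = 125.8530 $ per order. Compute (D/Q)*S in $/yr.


Number of orders = D/Q = 13.2815
Cost = 13.2815 * 125.8530 = 1671.5147

1671.5147 $/yr


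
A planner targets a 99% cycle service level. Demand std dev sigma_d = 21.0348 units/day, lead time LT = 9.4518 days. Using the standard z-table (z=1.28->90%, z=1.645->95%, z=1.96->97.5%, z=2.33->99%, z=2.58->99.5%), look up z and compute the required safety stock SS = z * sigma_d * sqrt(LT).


From the table, SL = 99% corresponds to z = 2.33
sqrt(LT) = sqrt(9.4518) = 3.0744
SS = 2.33 * 21.0348 * 3.0744 = 150.6786

150.6786 units


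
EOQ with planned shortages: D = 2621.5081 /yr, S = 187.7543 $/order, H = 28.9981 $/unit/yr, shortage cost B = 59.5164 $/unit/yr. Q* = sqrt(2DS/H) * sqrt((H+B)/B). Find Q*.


sqrt(2DS/H) = 184.2471
sqrt((H+B)/B) = 1.2195
Q* = 184.2471 * 1.2195 = 224.6931

224.6931 units


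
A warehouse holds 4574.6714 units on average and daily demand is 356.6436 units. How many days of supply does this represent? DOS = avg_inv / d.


DOS = 4574.6714 / 356.6436 = 12.8270

12.8270 days


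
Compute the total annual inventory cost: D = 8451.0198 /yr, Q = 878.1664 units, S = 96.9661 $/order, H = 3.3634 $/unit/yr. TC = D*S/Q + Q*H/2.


Ordering cost = D*S/Q = 933.1517
Holding cost = Q*H/2 = 1476.8124
TC = 933.1517 + 1476.8124 = 2409.9641

2409.9641 $/yr


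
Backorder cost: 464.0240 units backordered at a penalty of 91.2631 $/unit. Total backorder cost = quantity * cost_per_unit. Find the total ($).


Total = 464.0240 * 91.2631 = 42348.2687

42348.2687 $


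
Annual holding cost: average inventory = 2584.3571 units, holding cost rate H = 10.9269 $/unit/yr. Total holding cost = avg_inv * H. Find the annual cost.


Cost = 2584.3571 * 10.9269 = 28239.0116

28239.0116 $/yr


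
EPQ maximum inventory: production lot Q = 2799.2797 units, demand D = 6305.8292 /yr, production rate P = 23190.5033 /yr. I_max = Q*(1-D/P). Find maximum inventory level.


D/P = 0.2719
1 - D/P = 0.7281
I_max = 2799.2797 * 0.7281 = 2038.1156

2038.1156 units


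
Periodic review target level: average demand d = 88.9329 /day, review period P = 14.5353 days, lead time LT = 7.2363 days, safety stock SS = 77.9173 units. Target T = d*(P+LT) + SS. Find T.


P + LT = 21.7716
d*(P+LT) = 88.9329 * 21.7716 = 1936.2115
T = 1936.2115 + 77.9173 = 2014.1288

2014.1288 units


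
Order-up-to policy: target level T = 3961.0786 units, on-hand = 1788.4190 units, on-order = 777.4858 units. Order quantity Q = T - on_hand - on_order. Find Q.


Inventory position = OH + OO = 1788.4190 + 777.4858 = 2565.9048
Q = 3961.0786 - 2565.9048 = 1395.1738

1395.1738 units


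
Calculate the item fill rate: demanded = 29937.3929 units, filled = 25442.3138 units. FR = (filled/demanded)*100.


FR = 25442.3138 / 29937.3929 * 100 = 84.9851

84.9851%


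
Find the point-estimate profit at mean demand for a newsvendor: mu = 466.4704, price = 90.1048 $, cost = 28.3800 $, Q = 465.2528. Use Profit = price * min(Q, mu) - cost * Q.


Sales at mu = min(465.2528, 466.4704) = 465.2528
Revenue = 90.1048 * 465.2528 = 41921.5105
Total cost = 28.3800 * 465.2528 = 13203.8745
Profit = 41921.5105 - 13203.8745 = 28717.6360

28717.6360 $


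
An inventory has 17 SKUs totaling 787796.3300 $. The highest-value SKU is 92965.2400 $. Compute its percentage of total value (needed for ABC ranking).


Top item = 92965.2400
Total = 787796.3300
Percentage = 92965.2400 / 787796.3300 * 100 = 11.8007

11.8007%


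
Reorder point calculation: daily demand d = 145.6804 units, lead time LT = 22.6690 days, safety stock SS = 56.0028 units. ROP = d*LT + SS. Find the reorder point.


d*LT = 145.6804 * 22.6690 = 3302.4290
ROP = 3302.4290 + 56.0028 = 3358.4318

3358.4318 units


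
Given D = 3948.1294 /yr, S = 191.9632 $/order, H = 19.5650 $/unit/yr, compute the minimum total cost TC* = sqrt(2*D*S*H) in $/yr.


2*D*S*H = 29656453.0139
TC* = sqrt(29656453.0139) = 5445.7739

5445.7739 $/yr


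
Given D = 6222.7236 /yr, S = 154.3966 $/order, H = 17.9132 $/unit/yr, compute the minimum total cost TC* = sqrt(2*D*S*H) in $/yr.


2*D*S*H = 34420835.9820
TC* = sqrt(34420835.9820) = 5866.9273

5866.9273 $/yr


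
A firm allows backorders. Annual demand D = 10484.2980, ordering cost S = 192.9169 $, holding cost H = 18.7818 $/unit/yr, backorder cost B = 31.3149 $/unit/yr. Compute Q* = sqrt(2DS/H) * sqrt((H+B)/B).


sqrt(2DS/H) = 464.0889
sqrt((H+B)/B) = 1.2648
Q* = 464.0889 * 1.2648 = 586.9894

586.9894 units


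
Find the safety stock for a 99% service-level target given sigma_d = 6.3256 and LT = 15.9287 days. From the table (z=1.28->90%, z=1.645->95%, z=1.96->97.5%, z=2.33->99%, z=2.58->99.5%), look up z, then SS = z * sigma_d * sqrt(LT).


From the table, SL = 99% corresponds to z = 2.33
sqrt(LT) = sqrt(15.9287) = 3.9911
SS = 2.33 * 6.3256 * 3.9911 = 58.8231

58.8231 units


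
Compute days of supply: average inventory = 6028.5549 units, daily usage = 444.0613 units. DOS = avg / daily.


DOS = 6028.5549 / 444.0613 = 13.5760

13.5760 days


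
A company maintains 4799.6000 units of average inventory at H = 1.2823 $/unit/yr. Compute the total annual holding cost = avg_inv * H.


Cost = 4799.6000 * 1.2823 = 6154.5271

6154.5271 $/yr


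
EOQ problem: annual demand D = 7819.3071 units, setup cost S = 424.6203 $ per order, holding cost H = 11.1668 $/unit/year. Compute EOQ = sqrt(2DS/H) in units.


2*D*S = 2 * 7819.3071 * 424.6203 = 6640473.0532
2*D*S/H = 594662.1282
EOQ = sqrt(594662.1282) = 771.1434

771.1434 units


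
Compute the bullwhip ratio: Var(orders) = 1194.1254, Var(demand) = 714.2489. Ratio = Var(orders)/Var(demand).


BW = 1194.1254 / 714.2489 = 1.6719

1.6719


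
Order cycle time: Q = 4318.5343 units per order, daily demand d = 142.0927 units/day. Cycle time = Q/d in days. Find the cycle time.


Cycle = 4318.5343 / 142.0927 = 30.3924

30.3924 days


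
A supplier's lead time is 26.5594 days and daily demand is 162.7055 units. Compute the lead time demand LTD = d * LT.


LTD = 162.7055 * 26.5594 = 4321.3605

4321.3605 units


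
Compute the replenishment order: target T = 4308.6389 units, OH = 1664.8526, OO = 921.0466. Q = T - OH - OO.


Inventory position = OH + OO = 1664.8526 + 921.0466 = 2585.8992
Q = 4308.6389 - 2585.8992 = 1722.7397

1722.7397 units


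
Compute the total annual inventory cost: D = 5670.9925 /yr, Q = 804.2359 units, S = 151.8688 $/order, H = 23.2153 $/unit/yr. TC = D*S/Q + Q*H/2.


Ordering cost = D*S/Q = 1070.8883
Holding cost = Q*H/2 = 9335.2888
TC = 1070.8883 + 9335.2888 = 10406.1772

10406.1772 $/yr


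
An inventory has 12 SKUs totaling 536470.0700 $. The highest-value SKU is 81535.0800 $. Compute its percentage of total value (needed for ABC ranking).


Top item = 81535.0800
Total = 536470.0700
Percentage = 81535.0800 / 536470.0700 * 100 = 15.1984

15.1984%


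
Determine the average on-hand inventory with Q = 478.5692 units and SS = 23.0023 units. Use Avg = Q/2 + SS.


Q/2 = 239.2846
Avg = 239.2846 + 23.0023 = 262.2869

262.2869 units


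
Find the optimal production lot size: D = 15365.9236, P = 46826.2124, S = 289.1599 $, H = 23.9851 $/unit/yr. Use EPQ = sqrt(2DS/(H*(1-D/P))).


1 - D/P = 1 - 0.3281 = 0.6719
H*(1-D/P) = 16.1144
2DS = 8886417.8632
EPQ = sqrt(551456.8341) = 742.6014

742.6014 units


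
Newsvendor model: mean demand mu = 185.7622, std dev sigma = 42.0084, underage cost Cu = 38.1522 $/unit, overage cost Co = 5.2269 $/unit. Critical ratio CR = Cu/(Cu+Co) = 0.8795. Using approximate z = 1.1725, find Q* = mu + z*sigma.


CR = Cu/(Cu+Co) = 38.1522/(38.1522+5.2269) = 0.8795
z = 1.1725
Q* = 185.7622 + 1.1725 * 42.0084 = 235.0170

235.0170 units


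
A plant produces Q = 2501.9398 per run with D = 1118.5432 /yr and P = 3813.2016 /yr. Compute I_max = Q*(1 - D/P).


D/P = 0.2933
1 - D/P = 0.7067
I_max = 2501.9398 * 0.7067 = 1768.0348

1768.0348 units


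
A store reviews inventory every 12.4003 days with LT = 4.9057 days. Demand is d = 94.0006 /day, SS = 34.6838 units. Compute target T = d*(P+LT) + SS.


P + LT = 17.3060
d*(P+LT) = 94.0006 * 17.3060 = 1626.7744
T = 1626.7744 + 34.6838 = 1661.4582

1661.4582 units


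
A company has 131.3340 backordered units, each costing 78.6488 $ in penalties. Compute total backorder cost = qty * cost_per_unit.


Total = 131.3340 * 78.6488 = 10329.2615

10329.2615 $


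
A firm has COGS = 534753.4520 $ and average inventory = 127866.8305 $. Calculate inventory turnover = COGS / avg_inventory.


Turnover = 534753.4520 / 127866.8305 = 4.1821

4.1821


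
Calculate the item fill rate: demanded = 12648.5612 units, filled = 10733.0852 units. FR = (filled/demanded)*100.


FR = 10733.0852 / 12648.5612 * 100 = 84.8562

84.8562%


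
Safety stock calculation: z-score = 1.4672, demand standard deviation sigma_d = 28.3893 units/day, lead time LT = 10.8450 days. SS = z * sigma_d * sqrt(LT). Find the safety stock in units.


sqrt(LT) = sqrt(10.8450) = 3.2932
SS = 1.4672 * 28.3893 * 3.2932 = 137.1699

137.1699 units


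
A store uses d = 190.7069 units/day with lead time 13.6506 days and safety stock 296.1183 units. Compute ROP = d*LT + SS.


d*LT = 190.7069 * 13.6506 = 2603.2636
ROP = 2603.2636 + 296.1183 = 2899.3819

2899.3819 units


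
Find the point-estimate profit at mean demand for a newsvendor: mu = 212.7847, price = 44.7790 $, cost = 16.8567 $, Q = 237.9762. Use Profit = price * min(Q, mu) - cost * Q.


Sales at mu = min(237.9762, 212.7847) = 212.7847
Revenue = 44.7790 * 212.7847 = 9528.2861
Total cost = 16.8567 * 237.9762 = 4011.4934
Profit = 9528.2861 - 4011.4934 = 5516.7927

5516.7927 $


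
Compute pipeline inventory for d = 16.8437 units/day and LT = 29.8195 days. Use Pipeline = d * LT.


Pipeline = 16.8437 * 29.8195 = 502.2707

502.2707 units


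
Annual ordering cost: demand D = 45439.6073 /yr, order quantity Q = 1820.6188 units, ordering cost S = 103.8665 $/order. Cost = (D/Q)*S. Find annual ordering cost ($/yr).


Number of orders = D/Q = 24.9583
Cost = 24.9583 * 103.8665 = 2592.3345

2592.3345 $/yr


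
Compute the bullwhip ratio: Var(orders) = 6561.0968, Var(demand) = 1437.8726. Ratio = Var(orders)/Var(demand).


BW = 6561.0968 / 1437.8726 = 4.5631

4.5631


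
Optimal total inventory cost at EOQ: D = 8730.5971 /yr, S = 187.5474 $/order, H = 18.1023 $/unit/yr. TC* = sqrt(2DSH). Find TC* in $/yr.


2*D*S*H = 59281440.5168
TC* = sqrt(59281440.5168) = 7699.4442

7699.4442 $/yr


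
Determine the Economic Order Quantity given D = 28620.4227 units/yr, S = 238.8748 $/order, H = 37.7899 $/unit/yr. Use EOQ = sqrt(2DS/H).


2*D*S = 2 * 28620.4227 * 238.8748 = 13673395.4968
2*D*S/H = 361826.7182
EOQ = sqrt(361826.7182) = 601.5203

601.5203 units


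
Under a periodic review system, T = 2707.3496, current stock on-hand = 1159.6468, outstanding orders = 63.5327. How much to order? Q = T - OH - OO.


Inventory position = OH + OO = 1159.6468 + 63.5327 = 1223.1795
Q = 2707.3496 - 1223.1795 = 1484.1701

1484.1701 units


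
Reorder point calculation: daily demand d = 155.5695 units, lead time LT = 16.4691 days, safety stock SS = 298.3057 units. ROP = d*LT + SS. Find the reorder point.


d*LT = 155.5695 * 16.4691 = 2562.0897
ROP = 2562.0897 + 298.3057 = 2860.3954

2860.3954 units


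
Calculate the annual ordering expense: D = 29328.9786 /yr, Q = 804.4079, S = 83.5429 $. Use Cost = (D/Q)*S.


Number of orders = D/Q = 36.4603
Cost = 36.4603 * 83.5429 = 3046.0018

3046.0018 $/yr


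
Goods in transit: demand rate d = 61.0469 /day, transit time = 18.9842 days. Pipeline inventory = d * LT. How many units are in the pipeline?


Pipeline = 61.0469 * 18.9842 = 1158.9266

1158.9266 units


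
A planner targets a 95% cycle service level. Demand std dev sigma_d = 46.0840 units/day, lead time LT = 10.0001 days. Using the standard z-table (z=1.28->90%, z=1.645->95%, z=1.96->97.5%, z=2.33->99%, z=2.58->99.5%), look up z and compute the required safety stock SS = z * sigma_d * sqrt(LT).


From the table, SL = 95% corresponds to z = 1.645
sqrt(LT) = sqrt(10.0001) = 3.1623
SS = 1.645 * 46.0840 * 3.1623 = 239.7277

239.7277 units


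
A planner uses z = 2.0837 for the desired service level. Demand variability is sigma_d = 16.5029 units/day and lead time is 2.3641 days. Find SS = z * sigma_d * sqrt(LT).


sqrt(LT) = sqrt(2.3641) = 1.5376
SS = 2.0837 * 16.5029 * 1.5376 = 52.8723

52.8723 units


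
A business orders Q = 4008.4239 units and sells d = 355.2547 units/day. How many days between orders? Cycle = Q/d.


Cycle = 4008.4239 / 355.2547 = 11.2832

11.2832 days


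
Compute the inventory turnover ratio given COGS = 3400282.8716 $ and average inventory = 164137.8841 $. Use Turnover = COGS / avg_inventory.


Turnover = 3400282.8716 / 164137.8841 = 20.7160

20.7160


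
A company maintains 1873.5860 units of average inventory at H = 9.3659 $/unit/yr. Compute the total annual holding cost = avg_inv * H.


Cost = 1873.5860 * 9.3659 = 17547.8191

17547.8191 $/yr


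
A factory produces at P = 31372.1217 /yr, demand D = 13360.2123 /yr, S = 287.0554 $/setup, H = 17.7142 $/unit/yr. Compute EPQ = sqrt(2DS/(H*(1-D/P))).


1 - D/P = 1 - 0.4259 = 0.5741
H*(1-D/P) = 10.1704
2DS = 7670242.1717
EPQ = sqrt(754174.1972) = 868.4320

868.4320 units


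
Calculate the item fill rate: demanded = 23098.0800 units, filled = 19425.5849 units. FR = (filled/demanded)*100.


FR = 19425.5849 / 23098.0800 * 100 = 84.1004

84.1004%


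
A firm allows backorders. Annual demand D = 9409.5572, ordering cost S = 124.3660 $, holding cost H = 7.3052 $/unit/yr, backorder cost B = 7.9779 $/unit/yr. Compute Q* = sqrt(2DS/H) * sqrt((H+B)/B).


sqrt(2DS/H) = 566.0234
sqrt((H+B)/B) = 1.3841
Q* = 566.0234 * 1.3841 = 783.4221

783.4221 units


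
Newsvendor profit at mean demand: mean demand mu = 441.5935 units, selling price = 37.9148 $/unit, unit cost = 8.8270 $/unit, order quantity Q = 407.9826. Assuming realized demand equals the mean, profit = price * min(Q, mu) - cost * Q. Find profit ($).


Sales at mu = min(407.9826, 441.5935) = 407.9826
Revenue = 37.9148 * 407.9826 = 15468.5787
Total cost = 8.8270 * 407.9826 = 3601.2624
Profit = 15468.5787 - 3601.2624 = 11867.3163

11867.3163 $


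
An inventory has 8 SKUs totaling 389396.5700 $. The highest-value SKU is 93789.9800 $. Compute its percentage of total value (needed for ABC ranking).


Top item = 93789.9800
Total = 389396.5700
Percentage = 93789.9800 / 389396.5700 * 100 = 24.0860

24.0860%


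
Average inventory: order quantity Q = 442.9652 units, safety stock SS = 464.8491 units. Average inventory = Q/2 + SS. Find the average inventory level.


Q/2 = 221.4826
Avg = 221.4826 + 464.8491 = 686.3317

686.3317 units


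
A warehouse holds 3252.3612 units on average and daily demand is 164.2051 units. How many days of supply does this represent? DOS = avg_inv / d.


DOS = 3252.3612 / 164.2051 = 19.8067

19.8067 days


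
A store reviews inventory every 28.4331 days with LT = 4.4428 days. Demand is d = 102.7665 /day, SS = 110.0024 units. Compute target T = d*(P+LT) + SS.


P + LT = 32.8759
d*(P+LT) = 102.7665 * 32.8759 = 3378.5412
T = 3378.5412 + 110.0024 = 3488.5436

3488.5436 units


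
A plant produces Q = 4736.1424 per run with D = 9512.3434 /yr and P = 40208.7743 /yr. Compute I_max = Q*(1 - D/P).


D/P = 0.2366
1 - D/P = 0.7634
I_max = 4736.1424 * 0.7634 = 3615.6951

3615.6951 units


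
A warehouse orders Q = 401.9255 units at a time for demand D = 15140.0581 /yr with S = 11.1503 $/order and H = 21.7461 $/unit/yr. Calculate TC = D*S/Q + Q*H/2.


Ordering cost = D*S/Q = 420.0186
Holding cost = Q*H/2 = 4370.1561
TC = 420.0186 + 4370.1561 = 4790.1747

4790.1747 $/yr


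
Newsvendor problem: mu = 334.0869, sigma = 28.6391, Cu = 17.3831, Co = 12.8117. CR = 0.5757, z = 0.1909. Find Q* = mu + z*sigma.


CR = Cu/(Cu+Co) = 17.3831/(17.3831+12.8117) = 0.5757
z = 0.1909
Q* = 334.0869 + 0.1909 * 28.6391 = 339.5541

339.5541 units


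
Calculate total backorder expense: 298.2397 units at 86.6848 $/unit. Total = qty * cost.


Total = 298.2397 * 86.6848 = 25852.8487

25852.8487 $


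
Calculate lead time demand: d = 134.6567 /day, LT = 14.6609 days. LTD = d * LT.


LTD = 134.6567 * 14.6609 = 1974.1884

1974.1884 units


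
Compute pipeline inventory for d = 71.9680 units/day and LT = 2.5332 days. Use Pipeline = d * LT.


Pipeline = 71.9680 * 2.5332 = 182.3093

182.3093 units


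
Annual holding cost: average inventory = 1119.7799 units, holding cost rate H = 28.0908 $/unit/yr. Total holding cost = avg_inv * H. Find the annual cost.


Cost = 1119.7799 * 28.0908 = 31455.5132

31455.5132 $/yr


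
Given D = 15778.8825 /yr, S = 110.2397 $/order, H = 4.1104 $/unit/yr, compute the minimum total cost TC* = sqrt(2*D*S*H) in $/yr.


2*D*S*H = 14299746.7926
TC* = sqrt(14299746.7926) = 3781.5006

3781.5006 $/yr


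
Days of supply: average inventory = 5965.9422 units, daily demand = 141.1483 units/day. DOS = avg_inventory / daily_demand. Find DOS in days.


DOS = 5965.9422 / 141.1483 = 42.2672

42.2672 days


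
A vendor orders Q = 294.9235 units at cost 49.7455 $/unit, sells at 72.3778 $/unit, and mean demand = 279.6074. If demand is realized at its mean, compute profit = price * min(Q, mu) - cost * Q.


Sales at mu = min(294.9235, 279.6074) = 279.6074
Revenue = 72.3778 * 279.6074 = 20237.3685
Total cost = 49.7455 * 294.9235 = 14671.1170
Profit = 20237.3685 - 14671.1170 = 5566.2515

5566.2515 $


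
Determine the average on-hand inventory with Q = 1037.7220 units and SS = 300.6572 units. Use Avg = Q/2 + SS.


Q/2 = 518.8610
Avg = 518.8610 + 300.6572 = 819.5182

819.5182 units


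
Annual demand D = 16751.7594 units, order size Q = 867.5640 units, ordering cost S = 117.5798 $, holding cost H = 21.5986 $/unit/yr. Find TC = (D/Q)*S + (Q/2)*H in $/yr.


Ordering cost = D*S/Q = 2270.3438
Holding cost = Q*H/2 = 9369.0839
TC = 2270.3438 + 9369.0839 = 11639.4277

11639.4277 $/yr


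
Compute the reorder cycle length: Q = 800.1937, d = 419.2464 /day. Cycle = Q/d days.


Cycle = 800.1937 / 419.2464 = 1.9086

1.9086 days


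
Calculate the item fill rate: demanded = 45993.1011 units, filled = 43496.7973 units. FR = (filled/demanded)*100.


FR = 43496.7973 / 45993.1011 * 100 = 94.5724

94.5724%


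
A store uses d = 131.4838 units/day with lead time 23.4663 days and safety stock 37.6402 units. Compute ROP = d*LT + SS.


d*LT = 131.4838 * 23.4663 = 3085.4383
ROP = 3085.4383 + 37.6402 = 3123.0785

3123.0785 units
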